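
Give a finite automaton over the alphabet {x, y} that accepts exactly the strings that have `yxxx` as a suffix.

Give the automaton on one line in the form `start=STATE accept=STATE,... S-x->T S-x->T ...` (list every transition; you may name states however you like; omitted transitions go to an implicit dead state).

Let each state record the length of the longest suffix of the input read so far that is also a prefix of `yxxx`. B means the last symbol is `y`; C means the last 2 symbols are `yx`; D means the last 3 symbols are `yxx`; E means the last 4 symbols are `yxxx`. Accept only at E, where the string currently ends in `yxxx`.
With 5 states:
       x  y 
>  A   A  B 
   B   C  B 
   C   D  B 
   D   E  B 
 * E   A  B 
(> = start, * = accepting)

start=A accept=E A-x->A A-y->B B-x->C B-y->B C-x->D C-y->B D-x->E D-y->B E-x->A E-y->B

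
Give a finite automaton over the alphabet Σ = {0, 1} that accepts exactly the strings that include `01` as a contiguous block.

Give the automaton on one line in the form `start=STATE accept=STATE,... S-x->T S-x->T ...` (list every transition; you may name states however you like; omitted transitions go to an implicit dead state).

start=S0 accept=S2 S0-0->S1 S0-1->S0 S1-0->S1 S1-1->S2 S2-0->S2 S2-1->S2

States S0..S1 record the length of the longest prefix of `01` that matches the current input suffix. Reaching S2 means `01` has been seen, and we stay there forever. Accept from S2.
3 states suffice.
        0   1  
>  S0   S1  S0 
   S1   S1  S2 
 * S2   S2  S2 
(> = start, * = accepting)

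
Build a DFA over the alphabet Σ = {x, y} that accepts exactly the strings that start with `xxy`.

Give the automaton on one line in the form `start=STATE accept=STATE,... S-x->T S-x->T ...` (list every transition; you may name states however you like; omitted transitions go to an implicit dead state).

start=q0 accept=q3 q0-x->q1 q0-y->q4 q1-x->q2 q1-y->q4 q2-x->q4 q2-y->q3 q3-x->q3 q3-y->q3 q4-x->q4 q4-y->q4

Walk along `xxy` while the input agrees: from q0 take `x` to q1, and so on. Any deviation drops to the rejecting sink q4. Once q3 is reached the prefix is confirmed and every continuation is accepted.
        x   y  
>  q0   q1  q4 
   q1   q2  q4 
   q2   q4  q3 
 * q3   q3  q3 
   q4   q4  q4 
(> = start, * = accepting)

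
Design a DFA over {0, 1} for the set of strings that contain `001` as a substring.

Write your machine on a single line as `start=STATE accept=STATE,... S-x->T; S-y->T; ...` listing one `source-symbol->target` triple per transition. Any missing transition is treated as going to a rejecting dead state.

States s0..s2 record the length of the longest prefix of `001` that matches the current input suffix. Reaching s3 means `001` has been seen, and we stay there forever. Accept from s3.
A 4-state machine:
        0   1  
>  s0   s1  s0 
   s1   s2  s0 
   s2   s2  s3 
 * s3   s3  s3 
(> = start, * = accepting)

start=s0; accept=s3; s0-0->s1; s0-1->s0; s1-0->s2; s1-1->s0; s2-0->s2; s2-1->s3; s3-0->s3; s3-1->s3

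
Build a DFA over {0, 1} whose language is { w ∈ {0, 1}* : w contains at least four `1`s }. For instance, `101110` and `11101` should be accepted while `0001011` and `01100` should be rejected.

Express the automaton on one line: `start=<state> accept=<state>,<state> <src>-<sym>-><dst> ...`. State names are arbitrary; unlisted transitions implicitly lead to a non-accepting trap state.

Only the number of `1`s matters, and only up to 5. Make a chain q0 → q1 → q2 → q3 → q4 → q5 advanced by each `1` (with q5 absorbing); every other symbol self-loops. The accepting set is {q4, q5}.
        0   1  
>  q0   q0  q1 
   q1   q1  q2 
   q2   q2  q3 
   q3   q3  q4 
 * q4   q4  q5 
 * q5   q5  q5 
(> = start, * = accepting)

start=q0 accept=q4,q5 q0-0->q0 q0-1->q1 q1-0->q1 q1-1->q2 q2-0->q2 q2-1->q3 q3-0->q3 q3-1->q4 q4-0->q4 q4-1->q5 q5-0->q5 q5-1->q5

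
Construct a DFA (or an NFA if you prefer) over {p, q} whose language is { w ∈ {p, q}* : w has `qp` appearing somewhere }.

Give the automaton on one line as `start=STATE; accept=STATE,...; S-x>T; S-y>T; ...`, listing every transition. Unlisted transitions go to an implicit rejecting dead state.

start=A; accept=C; A-p>A; A-q>B; B-p>C; B-q>B; C-p>C; C-q>C

Track how much of `qp` has been matched so far: state A is no progress, C is the absorbing accept state reached once `qp` has occurred. Intermediate states record partial matches; on a mismatch, fall back to the longest reusable overlap.
3 states suffice.
       p  q 
>  A   A  B 
   B   C  B 
 * C   C  C 
(> = start, * = accepting)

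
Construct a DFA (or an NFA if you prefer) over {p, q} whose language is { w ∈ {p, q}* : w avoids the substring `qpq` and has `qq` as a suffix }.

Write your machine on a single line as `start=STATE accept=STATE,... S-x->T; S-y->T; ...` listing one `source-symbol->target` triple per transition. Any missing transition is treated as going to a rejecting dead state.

Build one automaton per condition and run them in lockstep. One (4 states) tracks partial matches of the forbidden pattern `qpq`; the other (3 states) tracks how much of the suffix `qq` has currently been matched. Each combined state is a pair, one component from each; accept when both components accept.
A 7-state machine:
        p   q  
>  S0   S0  S1 
   S1   S2  S3 
   S2   S0  S4 
 * S3   S2  S3 
   S4   S5  S6 
   S5   S5  S4 
   S6   S5  S6 
(> = start, * = accepting)

start=S0; accept=S3; S0-p->S0; S0-q->S1; S1-p->S2; S1-q->S3; S2-p->S0; S2-q->S4; S3-p->S2; S3-q->S3; S4-p->S5; S4-q->S6; S5-p->S5; S5-q->S4; S6-p->S5; S6-q->S6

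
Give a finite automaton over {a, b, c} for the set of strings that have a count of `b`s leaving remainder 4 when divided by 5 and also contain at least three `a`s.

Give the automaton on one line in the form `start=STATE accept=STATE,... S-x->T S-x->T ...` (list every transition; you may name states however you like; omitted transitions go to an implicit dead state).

start=s0 accept=s19 s0-a->s1 s0-b->s2 s0-c->s0 s1-a->s3 s1-b->s4 s1-c->s1 s2-a->s4 s2-b->s5 s2-c->s2 s3-a->s6 s3-b->s7 s3-c->s3 s4-a->s7 s4-b->s8 s4-c->s4 s5-a->s8 s5-b->s9 s5-c->s5 s6-a->s6 s6-b->s10 s6-c->s6 s7-a->s10 s7-b->s11 s7-c->s7 s8-a->s11 s8-b->s12 s8-c->s8 s9-a->s12 s9-b->s13 s9-c->s9 s10-a->s10 s10-b->s14 s10-c->s10 s11-a->s14 s11-b->s15 s11-c->s11 s12-a->s15 s12-b->s16 s12-c->s12 s13-a->s16 s13-b->s0 s13-c->s13 s14-a->s14 s14-b->s17 s14-c->s14 s15-a->s17 s15-b->s18 s15-c->s15 s16-a->s18 s16-b->s1 s16-c->s16 s17-a->s17 s17-b->s19 s17-c->s17 s18-a->s19 s18-b->s3 s18-c->s18 s19-a->s19 s19-b->s6 s19-c->s19

Handle the two conditions separately and then intersect. One (5 states) tracks the count of `b`s modulo 5; the other (5 states) tracks the count of `a`s, saturating at 4. Each combined state is a pair, one component from each; accept when both components accept. Minimizing collapses redundant product states.
A 20-state machine:
          a    b    c  
>  s0     s1   s2   s0 
   s1     s3   s4   s1 
   s2     s4   s5   s2 
   s3     s6   s7   s3 
   s4     s7   s8   s4 
   s5     s8   s9   s5 
   s6     s6  s10   s6 
   s7    s10  s11   s7 
   s8    s11  s12   s8 
   s9    s12  s13   s9 
   s10   s10  s14  s10 
   s11   s14  s15  s11 
   s12   s15  s16  s12 
   s13   s16   s0  s13 
   s14   s14  s17  s14 
   s15   s17  s18  s15 
   s16   s18   s1  s16 
   s17   s17  s19  s17 
   s18   s19   s3  s18 
 * s19   s19   s6  s19 
(> = start, * = accepting)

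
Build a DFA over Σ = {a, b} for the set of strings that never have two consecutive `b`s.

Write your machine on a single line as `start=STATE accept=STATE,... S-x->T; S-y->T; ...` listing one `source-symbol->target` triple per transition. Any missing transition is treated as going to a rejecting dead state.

This is the complement of 'contains `bb`'. Use the same substring-matching states — s0 through s2 holding how much of `bb` has just been matched — but flip the accepting set: everything except the trap s2 accepts.
A 3-state machine:
        a   b  
>* s0   s0  s1 
 * s1   s0  s2 
   s2   s2  s2 
(> = start, * = accepting)

start=s0; accept=s0,s1; s0-a->s0; s0-b->s1; s1-a->s0; s1-b->s2; s2-a->s2; s2-b->s2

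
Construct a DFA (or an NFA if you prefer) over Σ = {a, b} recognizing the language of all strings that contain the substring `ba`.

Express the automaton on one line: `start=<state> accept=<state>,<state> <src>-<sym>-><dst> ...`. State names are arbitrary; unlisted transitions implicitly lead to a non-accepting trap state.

start=q0 accept=q2 q0-a->q0 q0-b->q1 q1-a->q2 q1-b->q1 q2-a->q2 q2-b->q2

Track how much of `ba` has been matched so far: state q0 is no progress, q2 is the absorbing accept state reached once `ba` has occurred. Intermediate states record partial matches; on a mismatch, fall back to the longest reusable overlap.
A 3-state machine:
        a   b  
>  q0   q0  q1 
   q1   q2  q1 
 * q2   q2  q2 
(> = start, * = accepting)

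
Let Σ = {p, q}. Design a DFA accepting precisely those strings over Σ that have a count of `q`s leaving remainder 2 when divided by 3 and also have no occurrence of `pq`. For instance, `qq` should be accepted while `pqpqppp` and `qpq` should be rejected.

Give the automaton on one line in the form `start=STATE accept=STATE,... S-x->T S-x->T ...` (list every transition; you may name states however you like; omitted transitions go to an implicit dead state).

Run two small machines in parallel and take their product. The first has 3 states tracking the count of `q`s modulo 3; the second has 3 states tracking partial matches of the forbidden pattern `pq`. A product state is a pair (one from each), accepting exactly when both do. Equivalent product states are then merged.
5 states suffice.
        p   q  
>  s0   s1  s2 
   s1   s1  s1 
   s2   s1  s3 
 * s3   s4  s0 
 * s4   s4  s1 
(> = start, * = accepting)

start=s0 accept=s3,s4 s0-p->s1 s0-q->s2 s1-p->s1 s1-q->s1 s2-p->s1 s2-q->s3 s3-p->s4 s3-q->s0 s4-p->s4 s4-q->s1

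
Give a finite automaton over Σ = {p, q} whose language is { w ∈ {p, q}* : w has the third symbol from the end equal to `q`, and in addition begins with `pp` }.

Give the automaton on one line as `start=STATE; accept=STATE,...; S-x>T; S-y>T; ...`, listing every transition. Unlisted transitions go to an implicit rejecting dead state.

Run two small machines in parallel and take their product. The first has 15 states tracking the last 3 symbols read; the second has 4 states tracking whether the input so far still matches the prefix `pp`. A product state is a pair (one from each), accepting exactly when both do. After merging equivalent states the machine shrinks.
          p    q  
>  S0     S1   S2 
   S1     S3   S2 
   S2     S2   S2 
   S3     S3   S4 
   S4     S5   S6 
   S5     S7   S8 
   S6     S9  S10 
 * S7     S3   S4 
 * S8     S5   S6 
 * S9     S7   S8 
 * S10    S9  S10 
(> = start, * = accepting)

start=S0; accept=S7,S8,S9,S10; S0-p>S1; S0-q>S2; S1-p>S3; S1-q>S2; S2-p>S2; S2-q>S2; S3-p>S3; S3-q>S4; S4-p>S5; S4-q>S6; S5-p>S7; S5-q>S8; S6-p>S9; S6-q>S10; S7-p>S3; S7-q>S4; S8-p>S5; S8-q>S6; S9-p>S7; S9-q>S8; S10-p>S9; S10-q>S10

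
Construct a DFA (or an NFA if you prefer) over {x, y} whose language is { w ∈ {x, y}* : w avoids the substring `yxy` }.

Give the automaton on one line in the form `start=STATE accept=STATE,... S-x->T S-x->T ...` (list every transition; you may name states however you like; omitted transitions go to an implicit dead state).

start=s0 accept=s0,s1,s2 s0-x->s0 s0-y->s1 s1-x->s2 s1-y->s1 s2-x->s0 s2-y->s3 s3-x->s3 s3-y->s3

Track partial matches of the forbidden pattern `yxy`. State s3 is a dead state reached once `yxy` has occurred; every other state accepts. s0 means no part of `yxy` is currently matched.
        x   y  
>* s0   s0  s1 
 * s1   s2  s1 
 * s2   s0  s3 
   s3   s3  s3 
(> = start, * = accepting)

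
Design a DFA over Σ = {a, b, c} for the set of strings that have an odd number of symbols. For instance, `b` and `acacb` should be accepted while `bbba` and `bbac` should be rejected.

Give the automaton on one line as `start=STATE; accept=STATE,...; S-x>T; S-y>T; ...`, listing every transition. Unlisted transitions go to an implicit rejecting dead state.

start=s0; accept=s1; s0-a>s1; s0-b>s1; s0-c>s1; s1-a>s0; s1-b>s0; s1-c>s0

Only the length mod 2 matters, so use a 2-cycle: from any state, every input symbol moves to the next state, wrapping s1 back to s0. Mark s1 accepting.
        a   b   c  
>  s0   s1  s1  s1 
 * s1   s0  s0  s0 
(> = start, * = accepting)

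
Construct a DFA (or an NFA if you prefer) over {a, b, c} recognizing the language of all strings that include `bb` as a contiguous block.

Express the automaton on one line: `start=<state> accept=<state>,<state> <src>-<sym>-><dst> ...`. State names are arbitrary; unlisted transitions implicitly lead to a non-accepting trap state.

start=s0 accept=s2 s0-a->s0 s0-b->s1 s0-c->s0 s1-a->s0 s1-b->s2 s1-c->s0 s2-a->s2 s2-b->s2 s2-c->s2

Track how much of `bb` has been matched so far: state s0 is no progress, s2 is the absorbing accept state reached once `bb` has occurred. Intermediate states record partial matches; on a mismatch, fall back to the longest reusable overlap.
3 states suffice.
        a   b   c  
>  s0   s0  s1  s0 
   s1   s0  s2  s0 
 * s2   s2  s2  s2 
(> = start, * = accepting)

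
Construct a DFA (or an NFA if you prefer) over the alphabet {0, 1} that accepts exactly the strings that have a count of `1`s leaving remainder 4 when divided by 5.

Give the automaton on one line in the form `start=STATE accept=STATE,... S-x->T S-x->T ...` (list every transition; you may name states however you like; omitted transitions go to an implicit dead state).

start=q0 accept=q4 q0-0->q0 q0-1->q1 q1-0->q1 q1-1->q2 q2-0->q2 q2-1->q3 q3-0->q3 q3-1->q4 q4-0->q4 q4-1->q0

The only thing that matters is how many `1`s have appeared, reduced mod 5. Use one state per residue: q0 for 0, …, q4 for 4. Reading `1` moves to the next residue; anything else stays put. q4 is accepting.
5 states suffice.
        0   1  
>  q0   q0  q1 
   q1   q1  q2 
   q2   q2  q3 
   q3   q3  q4 
 * q4   q4  q0 
(> = start, * = accepting)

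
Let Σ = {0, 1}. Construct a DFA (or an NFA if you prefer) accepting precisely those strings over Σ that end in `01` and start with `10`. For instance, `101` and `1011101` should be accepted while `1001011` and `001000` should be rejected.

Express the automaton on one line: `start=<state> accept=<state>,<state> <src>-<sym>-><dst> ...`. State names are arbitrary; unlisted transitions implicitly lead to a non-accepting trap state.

Run two small machines in parallel and take their product. One (3 states) tracks how much of the suffix `01` has currently been matched; the other (4 states) tracks whether the input so far still matches the prefix `10`. Each combined state is a pair, one component from each; accept when both components accept.
An 8-state machine:
       0  1 
>  A   B  C 
   B   B  D 
   C   E  F 
   D   B  F 
   E   E  G 
   F   B  F 
 * G   E  H 
   H   E  H 
(> = start, * = accepting)

start=A accept=G A-0->B A-1->C B-0->B B-1->D C-0->E C-1->F D-0->B D-1->F E-0->E E-1->G F-0->B F-1->F G-0->E G-1->H H-0->E H-1->H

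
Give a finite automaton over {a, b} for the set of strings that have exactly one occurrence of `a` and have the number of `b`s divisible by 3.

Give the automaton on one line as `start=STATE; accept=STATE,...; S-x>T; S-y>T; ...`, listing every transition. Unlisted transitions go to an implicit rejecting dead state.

Run two small machines in parallel and take their product. The first has 3 states tracking the count of `a`s, saturating at 2; the second has 3 states tracking the count of `b`s modulo 3. A product state is a pair (one from each), accepting exactly when both do.
A 9-state machine:
        a   b  
>  q0   q1  q2 
 * q1   q3  q4 
   q2   q4  q5 
   q3   q3  q6 
   q4   q6  q7 
   q5   q7  q0 
   q6   q6  q8 
   q7   q8  q1 
   q8   q8  q3 
(> = start, * = accepting)

start=q0; accept=q1; q0-a>q1; q0-b>q2; q1-a>q3; q1-b>q4; q2-a>q4; q2-b>q5; q3-a>q3; q3-b>q6; q4-a>q6; q4-b>q7; q5-a>q7; q5-b>q0; q6-a>q6; q6-b>q8; q7-a>q8; q7-b>q1; q8-a>q8; q8-b>q3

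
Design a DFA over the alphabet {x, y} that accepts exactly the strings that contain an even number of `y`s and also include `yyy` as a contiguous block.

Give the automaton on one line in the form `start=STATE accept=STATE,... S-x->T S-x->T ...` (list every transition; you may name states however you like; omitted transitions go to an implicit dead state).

start=q0 accept=q7 q0-x->q0 q0-y->q1 q1-x->q2 q1-y->q3 q2-x->q2 q2-y->q4 q3-x->q0 q3-y->q5 q4-x->q0 q4-y->q6 q5-x->q5 q5-y->q7 q6-x->q2 q6-y->q7 q7-x->q7 q7-y->q5

Handle the two conditions separately and then intersect. One (2 states) tracks the count of `y`s modulo 2; the other (4 states) tracks whether and how much of `yyy` has been seen. Each combined state is a pair, one component from each; accept when both components accept.
With 8 states:
        x   y  
>  q0   q0  q1 
   q1   q2  q3 
   q2   q2  q4 
   q3   q0  q5 
   q4   q0  q6 
   q5   q5  q7 
   q6   q2  q7 
 * q7   q7  q5 
(> = start, * = accepting)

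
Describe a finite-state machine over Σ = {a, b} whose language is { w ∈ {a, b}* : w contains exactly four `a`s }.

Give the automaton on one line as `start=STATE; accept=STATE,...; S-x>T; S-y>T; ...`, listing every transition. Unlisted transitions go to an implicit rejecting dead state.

start=S0; accept=S4; S0-a>S1; S0-b>S0; S1-a>S2; S1-b>S1; S2-a>S3; S2-b>S2; S3-a>S4; S3-b>S3; S4-a>S5; S4-b>S4; S5-a>S5; S5-b>S5

Only the number of `a`s matters, and only up to 5. Make a chain S0 → S1 → S2 → S3 → S4 → S5 advanced by each `a` (with S5 absorbing); every other symbol self-loops. The accepting set is {S4}.
A 6-state machine:
        a   b  
>  S0   S1  S0 
   S1   S2  S1 
   S2   S3  S2 
   S3   S4  S3 
 * S4   S5  S4 
   S5   S5  S5 
(> = start, * = accepting)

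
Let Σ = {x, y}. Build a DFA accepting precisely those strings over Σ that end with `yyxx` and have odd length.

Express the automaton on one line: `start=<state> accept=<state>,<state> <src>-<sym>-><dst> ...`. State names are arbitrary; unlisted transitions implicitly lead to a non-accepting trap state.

Build one automaton per condition and run them in lockstep. The first has 5 states tracking how much of the suffix `yyxx` has currently been matched; the second has 2 states tracking the input length modulo 2. A product state is a pair (one from each), accepting exactly when both do.
With 10 states:
        x   y  
>  q0   q1  q2 
   q1   q0  q3 
   q2   q0  q4 
   q3   q1  q5 
   q4   q6  q5 
   q5   q7  q4 
   q6   q8  q3 
   q7   q9  q2 
   q8   q1  q2 
 * q9   q0  q3 
(> = start, * = accepting)

start=q0 accept=q9 q0-x->q1 q0-y->q2 q1-x->q0 q1-y->q3 q2-x->q0 q2-y->q4 q3-x->q1 q3-y->q5 q4-x->q6 q4-y->q5 q5-x->q7 q5-y->q4 q6-x->q8 q6-y->q3 q7-x->q9 q7-y->q2 q8-x->q1 q8-y->q2 q9-x->q0 q9-y->q3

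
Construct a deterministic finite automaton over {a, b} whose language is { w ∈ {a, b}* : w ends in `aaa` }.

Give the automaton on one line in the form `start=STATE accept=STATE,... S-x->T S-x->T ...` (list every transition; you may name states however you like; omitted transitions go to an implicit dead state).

Let each state record the length of the longest suffix of the input read so far that is also a prefix of `aaa`. q1 means the last symbol is `a`; q2 means the last 2 symbols are `aa`; q3 means the last 3 symbols are `aaa`. Accept only at q3, where the string currently ends in `aaa`.
4 states suffice.
        a   b  
>  q0   q1  q0 
   q1   q2  q0 
   q2   q3  q0 
 * q3   q3  q0 
(> = start, * = accepting)

start=q0 accept=q3 q0-a->q1 q0-b->q0 q1-a->q2 q1-b->q0 q2-a->q3 q2-b->q0 q3-a->q3 q3-b->q0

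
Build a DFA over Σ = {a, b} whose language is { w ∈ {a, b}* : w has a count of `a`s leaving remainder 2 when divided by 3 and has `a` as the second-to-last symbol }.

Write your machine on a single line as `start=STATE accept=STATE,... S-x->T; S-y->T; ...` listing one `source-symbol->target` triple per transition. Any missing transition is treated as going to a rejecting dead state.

start=q0; accept=q2,q4; q0-a->q1; q0-b->q0; q1-a->q2; q1-b->q3; q2-a->q0; q2-b->q4; q3-a->q5; q3-b->q3; q4-a->q0; q4-b->q6; q5-a->q0; q5-b->q4; q6-a->q0; q6-b->q6

Build one automaton per condition and run them in lockstep. The first has 3 states tracking the count of `a`s modulo 3; the second has 7 states tracking the last 2 symbols read. A product state is a pair (one from each), accepting exactly when both do. Equivalent product states are then merged.
        a   b  
>  q0   q1  q0 
   q1   q2  q3 
 * q2   q0  q4 
   q3   q5  q3 
 * q4   q0  q6 
   q5   q0  q4 
   q6   q0  q6 
(> = start, * = accepting)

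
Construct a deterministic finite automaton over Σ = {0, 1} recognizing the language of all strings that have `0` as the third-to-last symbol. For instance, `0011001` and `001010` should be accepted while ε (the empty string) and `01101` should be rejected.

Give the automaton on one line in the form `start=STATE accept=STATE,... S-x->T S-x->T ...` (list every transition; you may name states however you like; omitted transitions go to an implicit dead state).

start=s0 accept=s7,s8,s9,s10 s0-0->s1 s0-1->s2 s1-0->s3 s1-1->s4 s2-0->s5 s2-1->s6 s3-0->s7 s3-1->s8 s4-0->s9 s4-1->s10 s5-0->s11 s5-1->s12 s6-0->s13 s6-1->s14 s7-0->s7 s7-1->s8 s8-0->s9 s8-1->s10 s9-0->s11 s9-1->s12 s10-0->s13 s10-1->s14 s11-0->s7 s11-1->s8 s12-0->s9 s12-1->s10 s13-0->s11 s13-1->s12 s14-0->s13 s14-1->s14

A DFA must remember the last 3 symbols (since which symbol is third-to-last isn't known until the input ends). Use one state per possible window of the last ≤3 symbols; accept from those whose window starts with `0`.
With 15 states:
          0    1  
>  s0     s1   s2 
   s1     s3   s4 
   s2     s5   s6 
   s3     s7   s8 
   s4     s9  s10 
   s5    s11  s12 
   s6    s13  s14 
 * s7     s7   s8 
 * s8     s9  s10 
 * s9    s11  s12 
 * s10   s13  s14 
   s11    s7   s8 
   s12    s9  s10 
   s13   s11  s12 
   s14   s13  s14 
(> = start, * = accepting)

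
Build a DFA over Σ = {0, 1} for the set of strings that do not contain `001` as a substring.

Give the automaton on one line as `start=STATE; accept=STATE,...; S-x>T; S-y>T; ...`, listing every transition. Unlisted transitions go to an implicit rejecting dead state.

start=q0; accept=q0,q1,q2; q0-0>q1; q0-1>q0; q1-0>q2; q1-1>q0; q2-0>q2; q2-1>q3; q3-0>q3; q3-1>q3

Track partial matches of the forbidden pattern `001`. State q3 is a dead state reached once `001` has occurred; every other state accepts. q0 means no part of `001` is currently matched.
        0   1  
>* q0   q1  q0 
 * q1   q2  q0 
 * q2   q2  q3 
   q3   q3  q3 
(> = start, * = accepting)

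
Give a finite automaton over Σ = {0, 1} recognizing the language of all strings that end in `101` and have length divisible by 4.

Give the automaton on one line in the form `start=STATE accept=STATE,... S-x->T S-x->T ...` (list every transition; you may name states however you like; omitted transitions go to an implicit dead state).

Run two small machines in parallel and take their product. One (4 states) tracks how much of the suffix `101` has currently been matched; the other (4 states) tracks the input length modulo 4. Each combined state is a pair, one component from each; accept when both components accept. After merging equivalent states the machine shrinks.
        0   1  
>  q0   q1  q1 
   q1   q2  q3 
   q2   q4  q4 
   q3   q5  q4 
   q4   q0  q0 
   q5   q0  q6 
 * q6   q1  q1 
(> = start, * = accepting)

start=q0 accept=q6 q0-0->q1 q0-1->q1 q1-0->q2 q1-1->q3 q2-0->q4 q2-1->q4 q3-0->q5 q3-1->q4 q4-0->q0 q4-1->q0 q5-0->q0 q5-1->q6 q6-0->q1 q6-1->q1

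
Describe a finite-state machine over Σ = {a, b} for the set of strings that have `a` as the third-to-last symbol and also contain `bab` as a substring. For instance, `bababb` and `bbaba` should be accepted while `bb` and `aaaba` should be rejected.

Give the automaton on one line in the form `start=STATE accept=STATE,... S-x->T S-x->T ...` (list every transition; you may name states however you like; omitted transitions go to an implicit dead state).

start=q0 accept=q4,q5,q9,q10 q0-a->q0 q0-b->q1 q1-a->q2 q1-b->q1 q2-a->q0 q2-b->q3 q3-a->q4 q3-b->q5 q4-a->q6 q4-b->q3 q5-a->q7 q5-b->q8 q6-a->q9 q6-b->q10 q7-a->q6 q7-b->q3 q8-a->q7 q8-b->q8 q9-a->q9 q9-b->q10 q10-a->q4 q10-b->q5

Build one automaton per condition and run them in lockstep. One (15 states) tracks the last 3 symbols read; the other (4 states) tracks whether and how much of `bab` has been seen. Each combined state is a pair, one component from each; accept when both components accept. After merging equivalent states the machine shrinks.
          a    b  
>  q0     q0   q1 
   q1     q2   q1 
   q2     q0   q3 
   q3     q4   q5 
 * q4     q6   q3 
 * q5     q7   q8 
   q6     q9  q10 
   q7     q6   q3 
   q8     q7   q8 
 * q9     q9  q10 
 * q10    q4   q5 
(> = start, * = accepting)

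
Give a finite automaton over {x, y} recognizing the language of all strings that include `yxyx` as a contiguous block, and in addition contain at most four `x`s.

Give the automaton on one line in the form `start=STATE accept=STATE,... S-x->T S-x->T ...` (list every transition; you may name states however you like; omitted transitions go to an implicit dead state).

start=S0 accept=S12,S14,S15 S0-x->S1 S0-y->S2 S1-x->S3 S1-y->S4 S2-x->S5 S2-y->S2 S3-x->S6 S3-y->S7 S4-x->S8 S4-y->S4 S5-x->S3 S5-y->S9 S6-x->S6 S6-y->S6 S7-x->S10 S7-y->S7 S8-x->S6 S8-y->S11 S9-x->S12 S9-y->S4 S10-x->S6 S10-y->S13 S11-x->S14 S11-y->S7 S12-x->S14 S12-y->S12 S13-x->S15 S13-y->S6 S14-x->S15 S14-y->S14 S15-x->S6 S15-y->S15

Run two small machines in parallel and take their product. One (5 states) tracks whether and how much of `yxyx` has been seen; the other (6 states) tracks the count of `x`s, saturating at 5. Each combined state is a pair, one component from each; accept when both components accept. Minimizing collapses redundant product states.
          x    y  
>  S0     S1   S2 
   S1     S3   S4 
   S2     S5   S2 
   S3     S6   S7 
   S4     S8   S4 
   S5     S3   S9 
   S6     S6   S6 
   S7    S10   S7 
   S8     S6  S11 
   S9    S12   S4 
   S10    S6  S13 
   S11   S14   S7 
 * S12   S14  S12 
   S13   S15   S6 
 * S14   S15  S14 
 * S15    S6  S15 
(> = start, * = accepting)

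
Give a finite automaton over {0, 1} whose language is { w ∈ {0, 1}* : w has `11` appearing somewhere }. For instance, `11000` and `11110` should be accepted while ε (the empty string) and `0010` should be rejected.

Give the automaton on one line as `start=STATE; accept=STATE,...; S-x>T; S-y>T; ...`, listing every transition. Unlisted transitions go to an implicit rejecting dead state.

start=q0; accept=q2; q0-0>q0; q0-1>q1; q1-0>q0; q1-1>q2; q2-0>q2; q2-1>q2

States q0..q1 record the length of the longest prefix of `11` that matches the current input suffix. Reaching q2 means `11` has been seen, and we stay there forever. Accept from q2.
        0   1  
>  q0   q0  q1 
   q1   q0  q2 
 * q2   q2  q2 
(> = start, * = accepting)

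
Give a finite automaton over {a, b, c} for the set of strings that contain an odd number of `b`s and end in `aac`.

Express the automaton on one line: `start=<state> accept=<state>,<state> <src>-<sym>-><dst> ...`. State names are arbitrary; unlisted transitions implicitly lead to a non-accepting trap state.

Handle the two conditions separately and then intersect. One (2 states) tracks the count of `b`s modulo 2; the other (4 states) tracks how much of the suffix `aac` has currently been matched. Each combined state is a pair, one component from each; accept when both components accept.
8 states suffice.
        a   b   c  
>  s0   s1  s2  s0 
   s1   s3  s2  s0 
   s2   s4  s0  s2 
   s3   s3  s2  s5 
   s4   s6  s0  s2 
   s5   s1  s2  s0 
   s6   s6  s0  s7 
 * s7   s4  s0  s2 
(> = start, * = accepting)

start=s0 accept=s7 s0-a->s1 s0-b->s2 s0-c->s0 s1-a->s3 s1-b->s2 s1-c->s0 s2-a->s4 s2-b->s0 s2-c->s2 s3-a->s3 s3-b->s2 s3-c->s5 s4-a->s6 s4-b->s0 s4-c->s2 s5-a->s1 s5-b->s2 s5-c->s0 s6-a->s6 s6-b->s0 s6-c->s7 s7-a->s4 s7-b->s0 s7-c->s2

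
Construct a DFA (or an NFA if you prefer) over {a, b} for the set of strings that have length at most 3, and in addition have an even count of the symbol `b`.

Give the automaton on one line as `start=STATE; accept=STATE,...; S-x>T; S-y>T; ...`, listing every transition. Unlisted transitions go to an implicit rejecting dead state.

start=s0; accept=s0,s1,s3,s5; s0-a>s1; s0-b>s2; s1-a>s3; s1-b>s4; s2-a>s4; s2-b>s3; s3-a>s5; s3-b>s6; s4-a>s6; s4-b>s5; s5-a>s7; s5-b>s8; s6-a>s8; s6-b>s7; s7-a>s7; s7-b>s8; s8-a>s8; s8-b>s7

Run two small machines in parallel and take their product. One (5 states) tracks the input length, saturating at 4; the other (2 states) tracks the count of `b`s modulo 2. Each combined state is a pair, one component from each; accept when both components accept.
With 9 states:
        a   b  
>* s0   s1  s2 
 * s1   s3  s4 
   s2   s4  s3 
 * s3   s5  s6 
   s4   s6  s5 
 * s5   s7  s8 
   s6   s8  s7 
   s7   s7  s8 
   s8   s8  s7 
(> = start, * = accepting)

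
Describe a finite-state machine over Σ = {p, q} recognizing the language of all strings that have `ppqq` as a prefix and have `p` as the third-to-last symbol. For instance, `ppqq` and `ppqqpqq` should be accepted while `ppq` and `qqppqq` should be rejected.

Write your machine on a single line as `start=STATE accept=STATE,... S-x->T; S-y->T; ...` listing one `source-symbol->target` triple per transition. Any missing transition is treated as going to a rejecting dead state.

Build one automaton per condition and run them in lockstep. The first has 6 states tracking whether the input so far still matches the prefix `ppqq`; the second has 15 states tracking the last 3 symbols read. A product state is a pair (one from each), accepting exactly when both do. Equivalent product states are then merged.
13 states suffice.
       p  q 
>  A   B  C 
   B   D  C 
   C   C  C 
   D   C  E 
   E   C  F 
 * F   G  H 
   G   I  J 
   H   G  H 
   I   K  L 
   J   M  F 
 * K   K  L 
 * L   M  F 
 * M   I  J 
(> = start, * = accepting)

start=A; accept=F,K,L,M; A-p->B; A-q->C; B-p->D; B-q->C; C-p->C; C-q->C; D-p->C; D-q->E; E-p->C; E-q->F; F-p->G; F-q->H; G-p->I; G-q->J; H-p->G; H-q->H; I-p->K; I-q->L; J-p->M; J-q->F; K-p->K; K-q->L; L-p->M; L-q->F; M-p->I; M-q->J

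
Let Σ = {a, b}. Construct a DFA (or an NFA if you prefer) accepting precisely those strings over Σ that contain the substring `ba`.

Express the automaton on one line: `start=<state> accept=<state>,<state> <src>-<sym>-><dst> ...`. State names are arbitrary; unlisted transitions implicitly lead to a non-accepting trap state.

start=q0 accept=q2 q0-a->q0 q0-b->q1 q1-a->q2 q1-b->q1 q2-a->q2 q2-b->q2

States q0..q1 record the length of the longest prefix of `ba` that matches the current input suffix. Reaching q2 means `ba` has been seen, and we stay there forever. Accept from q2.
A 3-state machine:
        a   b  
>  q0   q0  q1 
   q1   q2  q1 
 * q2   q2  q2 
(> = start, * = accepting)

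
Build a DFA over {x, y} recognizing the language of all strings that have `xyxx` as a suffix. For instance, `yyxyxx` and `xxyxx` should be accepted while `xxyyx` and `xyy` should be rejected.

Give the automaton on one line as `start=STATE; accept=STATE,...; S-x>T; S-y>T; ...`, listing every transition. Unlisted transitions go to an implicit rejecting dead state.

Remember how much of `xyxx` the current input suffix matches. State A means no match yet; B means the last symbol is `x`; C means the last 2 symbols are `xy`; D means the last 3 symbols are `xyx`; E means the last 4 symbols are `xyxx`. Only E accepts. On a mismatch, fall back to the longest proper suffix that is still a prefix of `xyxx`.
With 5 states:
       x  y 
>  A   B  A 
   B   B  C 
   C   D  A 
   D   E  C 
 * E   B  C 
(> = start, * = accepting)

start=A; accept=E; A-x>B; A-y>A; B-x>B; B-y>C; C-x>D; C-y>A; D-x>E; D-y>C; E-x>B; E-y>C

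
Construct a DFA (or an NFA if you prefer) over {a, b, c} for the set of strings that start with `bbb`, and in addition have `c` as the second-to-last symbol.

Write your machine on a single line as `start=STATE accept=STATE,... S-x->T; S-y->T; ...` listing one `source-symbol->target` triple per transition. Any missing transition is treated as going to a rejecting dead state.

start=q0; accept=q20,q21,q22; q0-a->q1; q0-b->q2; q0-c->q3; q1-a->q4; q1-b->q5; q1-c->q6; q2-a->q7; q2-b->q8; q2-c->q9; q3-a->q10; q3-b->q11; q3-c->q12; q4-a->q4; q4-b->q5; q4-c->q6; q5-a->q7; q5-b->q13; q5-c->q9; q6-a->q10; q6-b->q11; q6-c->q12; q7-a->q4; q7-b->q5; q7-c->q6; q8-a->q7; q8-b->q14; q8-c->q9; q9-a->q10; q9-b->q11; q9-c->q12; q10-a->q4; q10-b->q5; q10-c->q6; q11-a->q7; q11-b->q13; q11-c->q9; q12-a->q10; q12-b->q11; q12-c->q12; q13-a->q7; q13-b->q13; q13-c->q9; q14-a->q15; q14-b->q14; q14-c->q16; q15-a->q17; q15-b->q18; q15-c->q19; q16-a->q20; q16-b->q21; q16-c->q22; q17-a->q17; q17-b->q18; q17-c->q19; q18-a->q15; q18-b->q14; q18-c->q16; q19-a->q20; q19-b->q21; q19-c->q22; q20-a->q17; q20-b->q18; q20-c->q19; q21-a->q15; q21-b->q14; q21-c->q16; q22-a->q20; q22-b->q21; q22-c->q22

Handle the two conditions separately and then intersect. The first has 5 states tracking whether the input so far still matches the prefix `bbb`; the second has 13 states tracking the last 2 symbols read. A product state is a pair (one from each), accepting exactly when both do.
          a    b    c  
>  q0     q1   q2   q3 
   q1     q4   q5   q6 
   q2     q7   q8   q9 
   q3    q10  q11  q12 
   q4     q4   q5   q6 
   q5     q7  q13   q9 
   q6    q10  q11  q12 
   q7     q4   q5   q6 
   q8     q7  q14   q9 
   q9    q10  q11  q12 
   q10    q4   q5   q6 
   q11    q7  q13   q9 
   q12   q10  q11  q12 
   q13    q7  q13   q9 
   q14   q15  q14  q16 
   q15   q17  q18  q19 
   q16   q20  q21  q22 
   q17   q17  q18  q19 
   q18   q15  q14  q16 
   q19   q20  q21  q22 
 * q20   q17  q18  q19 
 * q21   q15  q14  q16 
 * q22   q20  q21  q22 
(> = start, * = accepting)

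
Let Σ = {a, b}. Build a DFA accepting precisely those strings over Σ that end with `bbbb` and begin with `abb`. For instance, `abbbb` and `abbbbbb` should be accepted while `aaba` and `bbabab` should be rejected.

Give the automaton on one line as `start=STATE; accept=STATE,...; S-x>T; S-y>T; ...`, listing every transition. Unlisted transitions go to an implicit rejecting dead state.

Run two small machines in parallel and take their product. One (5 states) tracks how much of the suffix `bbbb` has currently been matched; the other (5 states) tracks whether the input so far still matches the prefix `abb`. Each combined state is a pair, one component from each; accept when both components accept. After merging equivalent states the machine shrinks.
9 states suffice.
        a   b  
>  q0   q1  q2 
   q1   q2  q3 
   q2   q2  q2 
   q3   q2  q4 
   q4   q5  q6 
   q5   q5  q7 
   q6   q5  q8 
   q7   q5  q4 
 * q8   q5  q8 
(> = start, * = accepting)

start=q0; accept=q8; q0-a>q1; q0-b>q2; q1-a>q2; q1-b>q3; q2-a>q2; q2-b>q2; q3-a>q2; q3-b>q4; q4-a>q5; q4-b>q6; q5-a>q5; q5-b>q7; q6-a>q5; q6-b>q8; q7-a>q5; q7-b>q4; q8-a>q5; q8-b>q8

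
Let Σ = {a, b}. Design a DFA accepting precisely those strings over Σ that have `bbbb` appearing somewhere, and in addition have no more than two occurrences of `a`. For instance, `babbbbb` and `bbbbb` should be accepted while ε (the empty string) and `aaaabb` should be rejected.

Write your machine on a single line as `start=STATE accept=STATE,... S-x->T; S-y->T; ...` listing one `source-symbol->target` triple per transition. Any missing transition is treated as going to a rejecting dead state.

Handle the two conditions separately and then intersect. One (5 states) tracks whether and how much of `bbbb` has been seen; the other (4 states) tracks the count of `a`s, saturating at 3. Each combined state is a pair, one component from each; accept when both components accept.
With 20 states:
          a    b  
>  S0     S1   S2 
   S1     S3   S4 
   S2     S1   S5 
   S3     S6   S7 
   S4     S3   S8 
   S5     S1   S9 
   S6     S6  S10 
   S7     S6  S11 
   S8     S3  S12 
   S9     S1  S13 
   S10    S6  S14 
   S11    S6  S15 
   S12    S3  S16 
 * S13   S16  S13 
   S14    S6  S17 
   S15    S6  S18 
 * S16   S18  S16 
   S17    S6  S19 
 * S18   S19  S18 
   S19   S19  S19 
(> = start, * = accepting)

start=S0; accept=S13,S16,S18; S0-a->S1; S0-b->S2; S1-a->S3; S1-b->S4; S2-a->S1; S2-b->S5; S3-a->S6; S3-b->S7; S4-a->S3; S4-b->S8; S5-a->S1; S5-b->S9; S6-a->S6; S6-b->S10; S7-a->S6; S7-b->S11; S8-a->S3; S8-b->S12; S9-a->S1; S9-b->S13; S10-a->S6; S10-b->S14; S11-a->S6; S11-b->S15; S12-a->S3; S12-b->S16; S13-a->S16; S13-b->S13; S14-a->S6; S14-b->S17; S15-a->S6; S15-b->S18; S16-a->S18; S16-b->S16; S17-a->S6; S17-b->S19; S18-a->S19; S18-b->S18; S19-a->S19; S19-b->S19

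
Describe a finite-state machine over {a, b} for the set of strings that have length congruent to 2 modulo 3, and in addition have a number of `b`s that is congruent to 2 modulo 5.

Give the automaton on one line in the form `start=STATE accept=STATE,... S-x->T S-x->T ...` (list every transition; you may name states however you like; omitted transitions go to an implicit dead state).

Build one automaton per condition and run them in lockstep. One (3 states) tracks the input length modulo 3; the other (5 states) tracks the count of `b`s modulo 5. Each combined state is a pair, one component from each; accept when both components accept.
With 15 states:
          a    b  
>  q0     q1   q2 
   q1     q3   q4 
   q2     q4   q5 
   q3     q0   q6 
   q4     q6   q7 
 * q5     q7   q8 
   q6     q2   q9 
   q7     q9  q10 
   q8    q10  q11 
   q9     q5  q12 
   q10   q12  q13 
   q11   q13   q3 
   q12    q8  q14 
   q13   q14   q0 
   q14   q11   q1 
(> = start, * = accepting)

start=q0 accept=q5 q0-a->q1 q0-b->q2 q1-a->q3 q1-b->q4 q2-a->q4 q2-b->q5 q3-a->q0 q3-b->q6 q4-a->q6 q4-b->q7 q5-a->q7 q5-b->q8 q6-a->q2 q6-b->q9 q7-a->q9 q7-b->q10 q8-a->q10 q8-b->q11 q9-a->q5 q9-b->q12 q10-a->q12 q10-b->q13 q11-a->q13 q11-b->q3 q12-a->q8 q12-b->q14 q13-a->q14 q13-b->q0 q14-a->q11 q14-b->q1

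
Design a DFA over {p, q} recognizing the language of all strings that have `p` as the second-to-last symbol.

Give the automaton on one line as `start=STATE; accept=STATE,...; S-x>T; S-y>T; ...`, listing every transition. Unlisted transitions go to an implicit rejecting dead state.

Because acceptance depends on a position counted from the end, the machine has to buffer the most recent 2 symbols. Make each state the string of the last up-to-2 symbols read; on input `x` shift the window left and append `x`. Accept when the buffered window has length 2 and begins with `p`.
7 states suffice.
       p  q 
>  A   B  C 
   B   D  E 
   C   F  G 
 * D   D  E 
 * E   F  G 
   F   D  E 
   G   F  G 
(> = start, * = accepting)

start=A; accept=D,E; A-p>B; A-q>C; B-p>D; B-q>E; C-p>F; C-q>G; D-p>D; D-q>E; E-p>F; E-q>G; F-p>D; F-q>E; G-p>F; G-q>G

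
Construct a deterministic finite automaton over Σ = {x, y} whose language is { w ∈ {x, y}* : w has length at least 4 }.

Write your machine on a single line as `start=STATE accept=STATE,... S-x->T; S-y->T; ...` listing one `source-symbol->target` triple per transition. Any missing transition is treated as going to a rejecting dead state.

start=S0; accept=S4,S5; S0-x->S1; S0-y->S1; S1-x->S2; S1-y->S2; S2-x->S3; S2-y->S3; S3-x->S4; S3-y->S4; S4-x->S5; S4-y->S5; S5-x->S5; S5-y->S5

Count input length up to 5: every symbol moves from S0 toward S5, which means 'more than 4' and absorbs. Accept from {S4, S5}.
        x   y  
>  S0   S1  S1 
   S1   S2  S2 
   S2   S3  S3 
   S3   S4  S4 
 * S4   S5  S5 
 * S5   S5  S5 
(> = start, * = accepting)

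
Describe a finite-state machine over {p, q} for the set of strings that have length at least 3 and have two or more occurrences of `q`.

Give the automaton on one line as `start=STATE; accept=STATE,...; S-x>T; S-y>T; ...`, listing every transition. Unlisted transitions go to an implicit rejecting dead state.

Run two small machines in parallel and take their product. One (5 states) tracks the input length, saturating at 4; the other (4 states) tracks the count of `q`s, saturating at 3. Each combined state is a pair, one component from each; accept when both components accept. Equivalent product states are then merged.
A 6-state machine:
        p   q  
>  S0   S1  S2 
   S1   S1  S3 
   S2   S3  S4 
   S3   S3  S5 
   S4   S5  S5 
 * S5   S5  S5 
(> = start, * = accepting)

start=S0; accept=S5; S0-p>S1; S0-q>S2; S1-p>S1; S1-q>S3; S2-p>S3; S2-q>S4; S3-p>S3; S3-q>S5; S4-p>S5; S4-q>S5; S5-p>S5; S5-q>S5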